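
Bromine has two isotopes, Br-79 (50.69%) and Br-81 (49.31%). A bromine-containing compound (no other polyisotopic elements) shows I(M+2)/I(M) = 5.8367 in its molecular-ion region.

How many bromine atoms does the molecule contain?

6

For n independent Br atoms, I(M+2)/I(M) = n · (abundance Br-81) / (abundance Br-79) = n · 0.4931/0.5069.
n = 5.8367 × 0.5069/0.4931 = 6.00 ≈ 6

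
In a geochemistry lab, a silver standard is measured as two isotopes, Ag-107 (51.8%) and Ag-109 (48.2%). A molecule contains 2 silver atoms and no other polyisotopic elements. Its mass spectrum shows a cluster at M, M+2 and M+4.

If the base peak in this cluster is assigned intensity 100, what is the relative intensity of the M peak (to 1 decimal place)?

Term probabilities: M 0.2683, M+2 0.4994, M+4 0.2323. Base peak = M+2.
P(M+2) = C(2,1) × 0.518^1 × 0.482^1 = 2 × 0.5180 × 0.4820 = 0.499352 (base)
P(M) = C(2,0) × 0.518^2 × 0.482^0 = 1 × 0.268324 × 1.0000 = 0.268324
Relative intensity = 0.268324 / 0.499352 × 100 = 53.7

53.7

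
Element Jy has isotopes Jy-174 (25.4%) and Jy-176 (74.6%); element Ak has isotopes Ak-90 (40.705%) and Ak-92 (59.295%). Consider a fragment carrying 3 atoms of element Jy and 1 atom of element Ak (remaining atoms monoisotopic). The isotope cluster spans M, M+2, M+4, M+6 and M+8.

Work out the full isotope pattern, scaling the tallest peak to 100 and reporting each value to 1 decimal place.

Element Jy pattern (n=3): 0.01638706 : 0.14438681 : 0.42406519 : 0.41516094
Element Ak pattern (n=1): 0.40705 : 0.59295
Convolve the two distributions (both contribute in 2-u steps):
  M: 0.01638706×0.40705 = 0.006670
  M+2: 0.01638706×0.59295 + 0.14438681×0.40705 = 0.068489
  M+4: 0.14438681×0.59295 + 0.42406519×0.40705 = 0.258230
  M+6: 0.42406519×0.59295 + 0.41516094×0.40705 = 0.420441
  M+8: 0.41516094×0.59295 = 0.246170
Scale to base peak (0.420441) = 100: 1.6 : 16.3 : 61.4 : 100.0 : 58.6

1.6 : 16.3 : 61.4 : 100.0 : 58.6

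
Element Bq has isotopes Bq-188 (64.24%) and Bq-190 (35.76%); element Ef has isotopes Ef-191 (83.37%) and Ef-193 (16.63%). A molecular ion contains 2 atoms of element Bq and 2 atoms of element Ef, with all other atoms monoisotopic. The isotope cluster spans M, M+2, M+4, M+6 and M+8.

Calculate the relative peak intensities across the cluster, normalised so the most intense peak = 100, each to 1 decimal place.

Element Bq pattern (n=2): 0.41267776 : 0.45944448 : 0.12787776
Element Ef pattern (n=2): 0.69505569 : 0.27728862 : 0.02765569
Convolve the two distributions (both contribute in 2-u steps):
  M: 0.41267776×0.69505569 = 0.286834
  M+2: 0.41267776×0.27728862 + 0.45944448×0.69505569 = 0.433770
  M+4: 0.41267776×0.02765569 + 0.45944448×0.27728862 + 0.12787776×0.69505569 = 0.227694
  M+6: 0.45944448×0.02765569 + 0.12787776×0.27728862 = 0.048165
  M+8: 0.12787776×0.02765569 = 0.003537
Scale to base peak (0.433770) = 100: 66.1 : 100.0 : 52.5 : 11.1 : 0.8

66.1 : 100.0 : 52.5 : 11.1 : 0.8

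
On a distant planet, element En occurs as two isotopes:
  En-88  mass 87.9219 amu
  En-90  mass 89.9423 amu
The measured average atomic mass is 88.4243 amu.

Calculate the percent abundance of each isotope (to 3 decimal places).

En-88: 75.134%, En-90: 24.866%

Writing the weighted mean with unknown fraction x of En-88:
87.9219·x + 89.9423·(1 − x) = 88.4243
(87.9219 − 89.9423)·x = 88.4243 − 89.9423
x = -1.5180 / -2.0204 = 0.75134 → 75.134% En-88, 24.866% En-90.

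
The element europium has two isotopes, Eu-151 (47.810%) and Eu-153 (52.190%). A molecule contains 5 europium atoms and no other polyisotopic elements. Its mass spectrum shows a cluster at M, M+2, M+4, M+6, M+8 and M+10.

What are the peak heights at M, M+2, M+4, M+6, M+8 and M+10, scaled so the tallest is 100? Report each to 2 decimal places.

Each Eu atom is independently Eu-151 (p = 0.47810) or Eu-153 (q = 0.52190); the cluster is the binomial expansion (p + q)^5.
P(M) = 0.47810^5 = 0.024980
P(M+2) = 5 × 0.47810^4 × 0.52190^1 = 0.136343
P(M+4) = 10 × 0.47810^3 × 0.52190^2 = 0.297667
P(M+6) = 10 × 0.47810^2 × 0.52190^3 = 0.324937
P(M+8) = 5 × 0.47810^1 × 0.52190^4 = 0.177353
P(M+10) = 0.52190^5 = 0.038720
The M+6 peak is largest (0.324937); scaling to 100 gives 7.69 : 41.96 : 91.61 : 100.00 : 54.58 : 11.92.

7.69 : 41.96 : 91.61 : 100.00 : 54.58 : 11.92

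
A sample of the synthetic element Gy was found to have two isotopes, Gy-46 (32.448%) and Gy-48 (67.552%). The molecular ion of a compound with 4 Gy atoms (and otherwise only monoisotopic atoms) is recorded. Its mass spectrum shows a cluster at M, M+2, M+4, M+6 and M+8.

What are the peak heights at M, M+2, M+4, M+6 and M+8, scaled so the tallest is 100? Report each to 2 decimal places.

Expanding (0.32448 + 0.67552)^4:
P(M) = 0.32448^4 = 0.011085
P(M+2) = 4 × 0.32448^3 × 0.67552^1 = 0.092313
P(M+4) = 6 × 0.32448^2 × 0.67552^2 = 0.288273
P(M+6) = 4 × 0.32448^1 × 0.67552^3 = 0.400094
P(M+8) = 0.67552^4 = 0.208235
The M+6 peak is largest (0.400094); scaling to 100 gives 2.77 : 23.07 : 72.05 : 100.00 : 52.05.

2.77 : 23.07 : 72.05 : 100.00 : 52.05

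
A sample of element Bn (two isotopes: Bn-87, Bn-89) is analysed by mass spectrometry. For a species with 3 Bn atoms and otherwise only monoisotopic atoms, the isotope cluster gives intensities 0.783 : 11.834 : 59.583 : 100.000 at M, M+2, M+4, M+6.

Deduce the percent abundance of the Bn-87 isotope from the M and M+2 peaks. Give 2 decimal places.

Let p = fractional abundance of Bn-87. I(M+2)/I(M) = [C(3,1)·p^2·(1−p)] / p^3 = 3·(1−p)/p = 11.834/0.783 = 15.1137
(1−p)/p = 15.1137/3 = 5.0379  ⇒  p = 1/(1 + 5.0379) = 0.1656
Bn-87: 16.56%, Bn-89: 83.44%.

16.56%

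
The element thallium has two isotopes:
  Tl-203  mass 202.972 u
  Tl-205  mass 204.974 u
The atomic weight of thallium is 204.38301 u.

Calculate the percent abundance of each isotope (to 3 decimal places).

Tl-203: 29.520%, Tl-205: 70.480%

With x = fraction of Tl-203 (so Tl-205 is 1 − x):
202.972·x + 204.974·(1 − x) = 204.38301
(202.972 − 204.974)·x = 204.38301 − 204.974
x = -0.59099 / -2.002 = 0.29520 → 29.520% Tl-203, 70.480% Tl-205.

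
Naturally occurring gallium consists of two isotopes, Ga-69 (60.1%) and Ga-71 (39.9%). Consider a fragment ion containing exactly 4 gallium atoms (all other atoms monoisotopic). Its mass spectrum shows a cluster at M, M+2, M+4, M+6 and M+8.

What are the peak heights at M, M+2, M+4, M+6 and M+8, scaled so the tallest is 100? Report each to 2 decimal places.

Each Ga atom is independently Ga-69 (p = 0.601) or Ga-71 (q = 0.399); the cluster is the binomial expansion (p + q)^4.
P(M) = 0.601^4 = 0.130466
P(M+2) = 4 × 0.601^3 × 0.399^1 = 0.346463
P(M+4) = 6 × 0.601^2 × 0.399^2 = 0.345021
P(M+6) = 4 × 0.601^1 × 0.399^3 = 0.152705
P(M+8) = 0.399^4 = 0.025345
The M+2 peak is largest (0.346463); scaling to 100 gives 37.66 : 100.00 : 99.58 : 44.08 : 7.32.

37.66 : 100.00 : 99.58 : 44.08 : 7.32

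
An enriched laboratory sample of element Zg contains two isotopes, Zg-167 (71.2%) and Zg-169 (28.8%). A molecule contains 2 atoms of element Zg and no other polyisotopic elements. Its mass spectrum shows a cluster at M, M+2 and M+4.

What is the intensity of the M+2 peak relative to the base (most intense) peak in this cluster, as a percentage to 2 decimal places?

Term probabilities: M 0.5069, M+2 0.4101, M+4 0.0829. Base peak = M.
P(M) = C(2,0) × 0.712^2 × 0.288^0 = 1 × 0.506944 × 1.0000 = 0.506944 (base)
P(M+2) = C(2,1) × 0.712^1 × 0.288^1 = 2 × 0.7120 × 0.2880 = 0.410112
Relative intensity = 0.410112 / 0.506944 × 100 = 80.90

80.90%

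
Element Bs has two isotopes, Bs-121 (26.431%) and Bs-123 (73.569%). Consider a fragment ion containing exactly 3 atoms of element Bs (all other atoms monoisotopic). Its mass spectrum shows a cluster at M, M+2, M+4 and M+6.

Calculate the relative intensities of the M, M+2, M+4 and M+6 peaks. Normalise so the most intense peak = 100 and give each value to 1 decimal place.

The 3 Bs atoms are independent, so intensities follow the terms of (0.26431 + 0.73569)^3.
P(M) = 0.26431^3 = 0.018465
P(M+2) = 3 × 0.26431^2 × 0.73569^1 = 0.154185
P(M+4) = 3 × 0.26431^1 × 0.73569^2 = 0.429165
P(M+6) = 0.73569^3 = 0.398185
The M+4 peak is largest (0.429165); scaling to 100 gives 4.3 : 35.9 : 100.0 : 92.8.

4.3 : 35.9 : 100.0 : 92.8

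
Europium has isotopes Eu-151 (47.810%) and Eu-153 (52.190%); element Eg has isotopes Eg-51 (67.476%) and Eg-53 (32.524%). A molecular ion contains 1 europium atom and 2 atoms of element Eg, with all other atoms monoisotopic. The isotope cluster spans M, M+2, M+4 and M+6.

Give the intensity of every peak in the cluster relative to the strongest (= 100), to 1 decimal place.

Europium pattern (n=1): 0.4781 : 0.5219
Element Eg pattern (n=2): 0.45530106 : 0.43891788 : 0.10578106
Convolve the two distributions (both contribute in 2-u steps):
  M: 0.4781×0.45530106 = 0.217679
  M+2: 0.4781×0.43891788 + 0.5219×0.45530106 = 0.447468
  M+4: 0.4781×0.10578106 + 0.5219×0.43891788 = 0.279645
  M+6: 0.5219×0.10578106 = 0.055207
Scale to base peak (0.447468) = 100: 48.6 : 100.0 : 62.5 : 12.3

48.6 : 100.0 : 62.5 : 12.3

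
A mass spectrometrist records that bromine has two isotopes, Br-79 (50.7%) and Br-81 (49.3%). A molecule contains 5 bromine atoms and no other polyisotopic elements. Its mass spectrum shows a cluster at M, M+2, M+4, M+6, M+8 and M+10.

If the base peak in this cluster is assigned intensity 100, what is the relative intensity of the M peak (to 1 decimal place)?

10.6

Term probabilities: M 0.0335, M+2 0.1629, M+4 0.3168, M+6 0.3080, M+8 0.1497, M+10 0.0291. Base peak = M+4.
P(M+4) = C(5,2) × 0.507^3 × 0.493^2 = 10 × 0.13032384 × 0.243049 = 0.316751 (base)
P(M) = C(5,0) × 0.507^5 × 0.493^0 = 1 × 0.03349961 × 1.0000 = 0.033500
Relative intensity = 0.033500 / 0.316751 × 100 = 10.6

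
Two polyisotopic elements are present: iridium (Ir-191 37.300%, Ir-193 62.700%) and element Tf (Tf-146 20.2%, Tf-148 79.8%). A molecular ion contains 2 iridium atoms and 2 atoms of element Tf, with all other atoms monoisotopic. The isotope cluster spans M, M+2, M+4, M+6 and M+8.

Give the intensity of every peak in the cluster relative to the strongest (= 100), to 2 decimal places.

Iridium pattern (n=2): 0.139129 : 0.467742 : 0.393129
Element Tf pattern (n=2): 0.040804 : 0.322392 : 0.636804
Convolve the two distributions (both contribute in 2-u steps):
  M: 0.139129×0.040804 = 0.005677
  M+2: 0.139129×0.322392 + 0.467742×0.040804 = 0.063940
  M+4: 0.139129×0.636804 + 0.467742×0.322392 + 0.393129×0.040804 = 0.255435
  M+6: 0.467742×0.636804 + 0.393129×0.322392 = 0.424602
  M+8: 0.393129×0.636804 = 0.250346
Scale to base peak (0.424602) = 100: 1.34 : 15.06 : 60.16 : 100.00 : 58.96

1.34 : 15.06 : 60.16 : 100.00 : 58.96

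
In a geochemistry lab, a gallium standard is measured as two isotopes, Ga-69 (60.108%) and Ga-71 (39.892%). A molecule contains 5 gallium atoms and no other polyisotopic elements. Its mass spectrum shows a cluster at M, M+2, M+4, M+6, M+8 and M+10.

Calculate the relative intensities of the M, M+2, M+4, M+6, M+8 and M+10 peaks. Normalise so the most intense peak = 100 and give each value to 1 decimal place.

22.7 : 75.3 : 100.0 : 66.4 : 22.0 : 2.9

The 5 Ga atoms are independent, so intensities follow the terms of (0.60108 + 0.39892)^5.
P(M) = 0.60108^5 = 0.078462
P(M+2) = 5 × 0.60108^4 × 0.39892^1 = 0.260366
P(M+4) = 10 × 0.60108^3 × 0.39892^2 = 0.345596
P(M+6) = 10 × 0.60108^2 × 0.39892^3 = 0.229362
P(M+8) = 5 × 0.60108^1 × 0.39892^4 = 0.076111
P(M+10) = 0.39892^5 = 0.010103
The M+4 peak is largest (0.345596); scaling to 100 gives 22.7 : 75.3 : 100.0 : 66.4 : 22.0 : 2.9.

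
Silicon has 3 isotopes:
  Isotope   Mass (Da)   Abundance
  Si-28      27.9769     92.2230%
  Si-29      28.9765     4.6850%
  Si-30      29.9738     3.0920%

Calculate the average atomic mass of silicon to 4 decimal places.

28.0855 Da

Average mass = Σ (abundance × isotope mass) = 0.922230 × 27.9769 + 0.046850 × 28.9765 + 0.030920 × 29.9738
= 25.80114 + 1.35755 + 0.92679 = 28.08548 Da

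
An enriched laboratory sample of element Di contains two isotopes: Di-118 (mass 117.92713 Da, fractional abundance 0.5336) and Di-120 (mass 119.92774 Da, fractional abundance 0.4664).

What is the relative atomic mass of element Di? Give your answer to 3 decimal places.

118.860 Da

Average mass = Σ (abundance × isotope mass) = 0.5336 × 117.92713 + 0.4664 × 119.92774
= 62.925917 + 55.934298 = 118.860215 Da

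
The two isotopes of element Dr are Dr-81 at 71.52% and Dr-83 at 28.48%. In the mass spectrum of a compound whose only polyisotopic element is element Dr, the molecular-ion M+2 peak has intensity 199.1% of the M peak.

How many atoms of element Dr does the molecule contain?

5

With n Dr atoms, P(M+2)/P(M) = C(n,1)·p^(n−1)q / p^n = n·q/p = n · 0.2848/0.7152.
n = 1.991 × 0.7152/0.2848 = 5.00 ≈ 5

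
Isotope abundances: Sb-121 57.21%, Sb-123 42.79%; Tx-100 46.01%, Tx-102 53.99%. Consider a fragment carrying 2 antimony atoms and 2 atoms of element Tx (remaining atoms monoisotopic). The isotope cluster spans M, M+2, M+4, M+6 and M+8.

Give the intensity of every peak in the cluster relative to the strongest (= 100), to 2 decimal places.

Antimony pattern (n=2): 0.32729841 : 0.48960318 : 0.18309841
Element Tx pattern (n=2): 0.21169201 : 0.49681598 : 0.29149201
Convolve the two distributions (both contribute in 2-u steps):
  M: 0.32729841×0.21169201 = 0.069286
  M+2: 0.32729841×0.49681598 + 0.48960318×0.21169201 = 0.266252
  M+4: 0.32729841×0.29149201 + 0.48960318×0.49681598 + 0.18309841×0.21169201 = 0.377408
  M+6: 0.48960318×0.29149201 + 0.18309841×0.49681598 = 0.233682
  M+8: 0.18309841×0.29149201 = 0.053372
Scale to base peak (0.377408) = 100: 18.36 : 70.55 : 100.00 : 61.92 : 14.14

18.36 : 70.55 : 100.00 : 61.92 : 14.14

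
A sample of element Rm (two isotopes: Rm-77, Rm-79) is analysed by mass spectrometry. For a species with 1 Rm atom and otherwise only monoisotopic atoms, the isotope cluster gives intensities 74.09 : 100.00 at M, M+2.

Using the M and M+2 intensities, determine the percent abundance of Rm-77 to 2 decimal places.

42.56%

Write p for the Rm-77 fraction. I(M+2)/I(M) = [C(1,1)·p^0·(1−p)] / p^1 = 1·(1−p)/p = 100.00/74.09 = 1.3497
(1−p)/p = 1.3497/1 = 1.3497  ⇒  p = 1/(1 + 1.3497) = 0.4256
Rm-77: 42.56%, Rm-79: 57.44%.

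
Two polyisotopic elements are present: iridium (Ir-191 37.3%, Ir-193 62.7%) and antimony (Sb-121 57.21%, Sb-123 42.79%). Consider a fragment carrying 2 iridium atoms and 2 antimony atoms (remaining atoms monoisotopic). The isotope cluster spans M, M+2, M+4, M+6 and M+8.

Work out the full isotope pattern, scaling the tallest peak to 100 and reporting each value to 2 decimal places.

Iridium pattern (n=2): 0.139129 : 0.467742 : 0.393129
Antimony pattern (n=2): 0.32729841 : 0.48960318 : 0.18309841
Convolve the two distributions (both contribute in 2-u steps):
  M: 0.139129×0.32729841 = 0.045537
  M+2: 0.139129×0.48960318 + 0.467742×0.32729841 = 0.221209
  M+4: 0.139129×0.18309841 + 0.467742×0.48960318 + 0.393129×0.32729841 = 0.383153
  M+6: 0.467742×0.18309841 + 0.393129×0.48960318 = 0.278120
  M+8: 0.393129×0.18309841 = 0.071981
Scale to base peak (0.383153) = 100: 11.88 : 57.73 : 100.00 : 72.59 : 18.79

11.88 : 57.73 : 100.00 : 72.59 : 18.79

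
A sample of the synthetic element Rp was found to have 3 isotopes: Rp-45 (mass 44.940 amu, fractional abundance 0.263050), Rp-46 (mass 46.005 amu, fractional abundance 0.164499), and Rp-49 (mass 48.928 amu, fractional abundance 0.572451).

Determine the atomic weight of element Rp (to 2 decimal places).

47.40 amu

Average mass = Σ (abundance × isotope mass) = 0.263050 × 44.940 + 0.164499 × 46.005 + 0.572451 × 48.928
= 11.8215 + 7.5678 + 28.0089 = 47.3982 amu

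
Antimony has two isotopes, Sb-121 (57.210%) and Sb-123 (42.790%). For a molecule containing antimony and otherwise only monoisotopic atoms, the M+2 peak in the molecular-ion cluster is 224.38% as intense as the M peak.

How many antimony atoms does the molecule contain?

With n Sb atoms, P(M+2)/P(M) = C(n,1)·p^(n−1)q / p^n = n·q/p = n · 0.42790/0.57210.
n = 2.2438 × 0.57210/0.42790 = 3.00 ≈ 3

3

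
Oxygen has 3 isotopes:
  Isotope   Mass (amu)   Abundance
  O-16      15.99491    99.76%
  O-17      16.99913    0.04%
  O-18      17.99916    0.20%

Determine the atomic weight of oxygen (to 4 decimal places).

15.9993 amu

Weight each isotope mass by its fractional abundance: 0.9976 × 15.99491 + 0.0004 × 16.99913 + 0.0020 × 17.99916
= 15.956522 + 0.006800 + 0.035998 = 15.999320 amu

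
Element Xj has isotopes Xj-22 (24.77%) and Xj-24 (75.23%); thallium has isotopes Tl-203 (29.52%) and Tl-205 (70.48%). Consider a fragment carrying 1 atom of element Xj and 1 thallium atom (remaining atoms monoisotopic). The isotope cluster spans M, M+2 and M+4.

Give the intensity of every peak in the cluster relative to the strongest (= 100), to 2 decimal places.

Element Xj pattern (n=1): 0.2477 : 0.7523
Thallium pattern (n=1): 0.2952 : 0.7048
Convolve the two distributions (both contribute in 2-u steps):
  M: 0.2477×0.2952 = 0.073121
  M+2: 0.2477×0.7048 + 0.7523×0.2952 = 0.396658
  M+4: 0.7523×0.7048 = 0.530221
Scale to base peak (0.530221) = 100: 13.79 : 74.81 : 100.00

13.79 : 74.81 : 100.00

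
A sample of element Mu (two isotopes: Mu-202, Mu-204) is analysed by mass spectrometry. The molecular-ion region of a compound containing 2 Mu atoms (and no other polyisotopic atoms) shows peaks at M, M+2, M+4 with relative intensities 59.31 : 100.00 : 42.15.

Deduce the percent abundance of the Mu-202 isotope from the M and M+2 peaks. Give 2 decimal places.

54.26%

Write p for the Mu-202 fraction. I(M+2)/I(M) = [C(2,1)·p^1·(1−p)] / p^2 = 2·(1−p)/p = 100.00/59.31 = 1.6861
(1−p)/p = 1.6861/2 = 0.8430  ⇒  p = 1/(1 + 0.8430) = 0.5426
Mu-202: 54.26%, Mu-204: 45.74%.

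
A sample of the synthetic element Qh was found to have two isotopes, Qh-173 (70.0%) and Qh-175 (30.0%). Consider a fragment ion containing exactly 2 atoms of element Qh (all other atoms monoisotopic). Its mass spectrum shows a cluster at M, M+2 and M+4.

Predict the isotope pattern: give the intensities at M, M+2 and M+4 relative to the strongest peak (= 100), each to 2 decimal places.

Each Qh atom is independently Qh-173 (p = 0.700) or Qh-175 (q = 0.300); the cluster is the binomial expansion (p + q)^2.
P(M) = 0.700^2 = 0.490000
P(M+2) = 2 × 0.700^1 × 0.300^1 = 0.420000
P(M+4) = 0.300^2 = 0.090000
The M peak is largest (0.490000); scaling to 100 gives 100.00 : 85.71 : 18.37.

100.00 : 85.71 : 18.37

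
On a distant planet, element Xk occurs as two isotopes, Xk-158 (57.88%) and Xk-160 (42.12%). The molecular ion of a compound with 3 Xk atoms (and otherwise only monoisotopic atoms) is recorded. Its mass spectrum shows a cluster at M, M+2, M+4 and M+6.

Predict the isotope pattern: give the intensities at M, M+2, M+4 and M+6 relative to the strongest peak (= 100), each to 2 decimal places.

Each Xk atom is independently Xk-158 (p = 0.5788) or Xk-160 (q = 0.4212); the cluster is the binomial expansion (p + q)^3.
P(M) = 0.5788^3 = 0.193903
P(M+2) = 3 × 0.5788^2 × 0.4212^1 = 0.423318
P(M+4) = 3 × 0.5788^1 × 0.4212^2 = 0.308054
P(M+6) = 0.4212^3 = 0.074725
The M+2 peak is largest (0.423318); scaling to 100 gives 45.81 : 100.00 : 72.77 : 17.65.

45.81 : 100.00 : 72.77 : 17.65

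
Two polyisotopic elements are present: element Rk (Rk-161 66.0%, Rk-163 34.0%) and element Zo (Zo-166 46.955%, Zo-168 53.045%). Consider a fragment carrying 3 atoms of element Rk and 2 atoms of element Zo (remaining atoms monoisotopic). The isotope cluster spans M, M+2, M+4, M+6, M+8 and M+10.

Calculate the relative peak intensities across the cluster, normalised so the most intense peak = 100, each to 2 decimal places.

17.97 : 68.38 : 100.00 : 70.23 : 23.81 : 3.14

Element Rk pattern (n=3): 0.287496 : 0.444312 : 0.228888 : 0.039304
Element Zo pattern (n=2): 0.2204772 : 0.4981456 : 0.2813772
Convolve the two distributions (both contribute in 2-u steps):
  M: 0.287496×0.2204772 = 0.063386
  M+2: 0.287496×0.4981456 + 0.444312×0.2204772 = 0.241176
  M+4: 0.287496×0.2813772 + 0.444312×0.4981456 + 0.228888×0.2204772 = 0.352691
  M+6: 0.444312×0.2813772 + 0.228888×0.4981456 + 0.039304×0.2204772 = 0.247704
  M+8: 0.228888×0.2813772 + 0.039304×0.4981456 = 0.083983
  M+10: 0.039304×0.2813772 = 0.011059
Scale to base peak (0.352691) = 100: 17.97 : 68.38 : 100.00 : 70.23 : 23.81 : 3.14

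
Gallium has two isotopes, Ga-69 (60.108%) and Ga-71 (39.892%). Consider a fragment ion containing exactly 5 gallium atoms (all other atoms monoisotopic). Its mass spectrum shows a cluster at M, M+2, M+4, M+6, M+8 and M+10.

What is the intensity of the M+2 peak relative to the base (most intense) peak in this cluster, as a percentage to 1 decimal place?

75.3%

Term probabilities: M 0.0785, M+2 0.2604, M+4 0.3456, M+6 0.2294, M+8 0.0761, M+10 0.0101. Base peak = M+4.
P(M+4) = C(5,2) × 0.60108^3 × 0.39892^2 = 10 × 0.2171685 × 0.15913717 = 0.345596 (base)
P(M+2) = C(5,1) × 0.60108^4 × 0.39892^1 = 5 × 0.13053564 × 0.39892 = 0.260366
Relative intensity = 0.260366 / 0.345596 × 100 = 75.3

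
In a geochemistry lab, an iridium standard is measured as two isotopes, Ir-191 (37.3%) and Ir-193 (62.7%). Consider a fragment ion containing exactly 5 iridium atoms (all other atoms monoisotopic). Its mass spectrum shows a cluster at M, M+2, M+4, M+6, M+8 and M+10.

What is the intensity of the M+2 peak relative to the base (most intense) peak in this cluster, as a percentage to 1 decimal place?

17.7%

Term probabilities: M 0.0072, M+2 0.0607, M+4 0.2040, M+6 0.3429, M+8 0.2882, M+10 0.0969. Base peak = M+6.
P(M+6) = C(5,3) × 0.373^2 × 0.627^3 = 10 × 0.139129 × 0.24649188 = 0.342942 (base)
P(M+2) = C(5,1) × 0.373^4 × 0.627^1 = 5 × 0.01935688 × 0.6270 = 0.060684
Relative intensity = 0.060684 / 0.342942 × 100 = 17.7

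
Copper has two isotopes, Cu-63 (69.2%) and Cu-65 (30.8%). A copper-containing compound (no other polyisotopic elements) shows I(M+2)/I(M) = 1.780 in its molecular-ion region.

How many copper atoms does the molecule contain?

4

For n independent Cu atoms, I(M+2)/I(M) = n · (abundance Cu-65) / (abundance Cu-63) = n · 0.308/0.692.
n = 1.780 × 0.692/0.308 = 4.00 ≈ 4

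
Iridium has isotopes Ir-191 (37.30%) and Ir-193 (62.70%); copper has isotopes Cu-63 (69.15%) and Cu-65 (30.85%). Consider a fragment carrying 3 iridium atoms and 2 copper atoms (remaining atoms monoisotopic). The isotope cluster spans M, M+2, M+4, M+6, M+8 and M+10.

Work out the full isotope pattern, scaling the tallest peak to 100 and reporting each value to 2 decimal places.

7.51 : 44.57 : 98.94 : 100.00 : 44.49 : 7.10

Iridium pattern (n=3): 0.05189512 : 0.26170165 : 0.43991135 : 0.24649188
Copper pattern (n=2): 0.47817225 : 0.4266555 : 0.09517225
Convolve the two distributions (both contribute in 2-u steps):
  M: 0.05189512×0.47817225 = 0.024815
  M+2: 0.05189512×0.4266555 + 0.26170165×0.47817225 = 0.147280
  M+4: 0.05189512×0.09517225 + 0.26170165×0.4266555 + 0.43991135×0.47817225 = 0.326949
  M+6: 0.26170165×0.09517225 + 0.43991135×0.4266555 + 0.24649188×0.47817225 = 0.330463
  M+8: 0.43991135×0.09517225 + 0.24649188×0.4266555 = 0.147034
  M+10: 0.24649188×0.09517225 = 0.023459
Scale to base peak (0.330463) = 100: 7.51 : 44.57 : 98.94 : 100.00 : 44.49 : 7.10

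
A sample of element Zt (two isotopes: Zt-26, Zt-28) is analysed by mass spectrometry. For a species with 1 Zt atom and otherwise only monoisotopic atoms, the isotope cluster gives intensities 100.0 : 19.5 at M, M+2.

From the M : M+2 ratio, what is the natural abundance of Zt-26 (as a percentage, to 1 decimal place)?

83.7%

Let p = fractional abundance of Zt-26. I(M+2)/I(M) = [C(1,1)·p^0·(1−p)] / p^1 = 1·(1−p)/p = 19.5/100.0 = 0.1950
(1−p)/p = 0.1950/1 = 0.1950  ⇒  p = 1/(1 + 0.1950) = 0.8368
Zt-26: 83.7%, Zt-28: 16.3%.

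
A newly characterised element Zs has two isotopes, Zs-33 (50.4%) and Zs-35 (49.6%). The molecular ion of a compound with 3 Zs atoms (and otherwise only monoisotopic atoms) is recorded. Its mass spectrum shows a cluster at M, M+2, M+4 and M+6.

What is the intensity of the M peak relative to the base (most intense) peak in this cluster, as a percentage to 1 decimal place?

(0.504 + 0.496)^3 gives M 0.1280, M+2 0.3780, M+4 0.3720, M+6 0.1220; the largest is M+2.
P(M+2) = C(3,1) × 0.504^2 × 0.496^1 = 3 × 0.254016 × 0.4960 = 0.377976 (base)
P(M) = C(3,0) × 0.504^3 × 0.496^0 = 1 × 0.12802406 × 1.0000 = 0.128024
Relative intensity = 0.128024 / 0.377976 × 100 = 33.9

33.9%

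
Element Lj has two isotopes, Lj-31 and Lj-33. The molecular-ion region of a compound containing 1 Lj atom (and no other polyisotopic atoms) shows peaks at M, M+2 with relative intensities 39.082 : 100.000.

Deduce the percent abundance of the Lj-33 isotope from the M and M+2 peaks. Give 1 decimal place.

Write p for the Lj-31 fraction. I(M+2)/I(M) = [C(1,1)·p^0·(1−p)] / p^1 = 1·(1−p)/p = 100.000/39.082 = 2.5587
(1−p)/p = 2.5587/1 = 2.5587  ⇒  p = 1/(1 + 2.5587) = 0.2810
Lj-31: 28.1%, Lj-33: 71.9%.

71.9%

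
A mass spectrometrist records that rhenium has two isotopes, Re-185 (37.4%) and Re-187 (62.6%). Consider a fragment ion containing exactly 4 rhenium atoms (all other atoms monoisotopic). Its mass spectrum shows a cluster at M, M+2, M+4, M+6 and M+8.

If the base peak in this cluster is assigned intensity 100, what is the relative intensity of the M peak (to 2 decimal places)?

Binomial terms of (0.374 + 0.626)^4: M 0.0196, M+2 0.1310, M+4 0.3289, M+6 0.3670, M+8 0.1536 → M+6 is the base peak.
P(M+6) = C(4,3) × 0.374^1 × 0.626^3 = 4 × 0.3740 × 0.24531438 = 0.366990 (base)
P(M) = C(4,0) × 0.374^4 × 0.626^0 = 1 × 0.0195653 × 1.0000 = 0.019565
Relative intensity = 0.019565 / 0.366990 × 100 = 5.33

5.33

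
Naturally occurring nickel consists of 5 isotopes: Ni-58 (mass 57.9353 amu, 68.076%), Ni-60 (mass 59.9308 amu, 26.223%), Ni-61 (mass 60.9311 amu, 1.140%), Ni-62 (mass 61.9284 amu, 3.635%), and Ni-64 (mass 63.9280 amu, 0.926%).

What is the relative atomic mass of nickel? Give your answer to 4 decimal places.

58.6934 amu

The abundance-weighted mean is 0.68076 × 57.9353 + 0.26223 × 59.9308 + 0.01140 × 60.9311 + 0.03635 × 61.9284 + 0.00926 × 63.9280
= 39.44003 + 15.71565 + 0.69461 + 2.25110 + 0.59197 = 58.69336 amu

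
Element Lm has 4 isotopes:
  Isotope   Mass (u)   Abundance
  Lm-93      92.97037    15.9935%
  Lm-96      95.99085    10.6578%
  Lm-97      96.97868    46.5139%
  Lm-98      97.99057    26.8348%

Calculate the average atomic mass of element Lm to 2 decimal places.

96.50 u

Weight each isotope mass by its fractional abundance: 0.159935 × 92.97037 + 0.106578 × 95.99085 + 0.465139 × 96.97868 + 0.268348 × 97.99057
= 14.869216 + 10.230513 + 45.108566 + 26.295573 = 96.503868 u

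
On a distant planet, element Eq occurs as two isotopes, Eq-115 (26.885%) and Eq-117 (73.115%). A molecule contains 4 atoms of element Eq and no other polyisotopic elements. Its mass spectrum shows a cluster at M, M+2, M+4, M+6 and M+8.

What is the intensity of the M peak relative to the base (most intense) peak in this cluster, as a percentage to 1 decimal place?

Term probabilities: M 0.0052, M+2 0.0568, M+4 0.2318, M+6 0.4203, M+8 0.2858. Base peak = M+6.
P(M+6) = C(4,3) × 0.26885^1 × 0.73115^3 = 4 × 0.26885 × 0.3908584 = 0.420329 (base)
P(M) = C(4,0) × 0.26885^4 × 0.73115^0 = 1 × 0.00522445 × 1.0000 = 0.005224
Relative intensity = 0.005224 / 0.420329 × 100 = 1.2

1.2%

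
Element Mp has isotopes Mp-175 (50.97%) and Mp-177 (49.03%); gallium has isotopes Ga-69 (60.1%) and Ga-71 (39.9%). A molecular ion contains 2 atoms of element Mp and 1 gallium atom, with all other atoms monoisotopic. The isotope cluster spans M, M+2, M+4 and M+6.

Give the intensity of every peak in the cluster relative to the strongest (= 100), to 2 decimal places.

38.64 : 100.00 : 85.11 : 23.74

Element Mp pattern (n=2): 0.25979409 : 0.49981182 : 0.24039409
Gallium pattern (n=1): 0.6010 : 0.3990
Convolve the two distributions (both contribute in 2-u steps):
  M: 0.25979409×0.6010 = 0.156136
  M+2: 0.25979409×0.3990 + 0.49981182×0.6010 = 0.404045
  M+4: 0.49981182×0.3990 + 0.24039409×0.6010 = 0.343902
  M+6: 0.24039409×0.3990 = 0.095917
Scale to base peak (0.404045) = 100: 38.64 : 100.00 : 85.11 : 23.74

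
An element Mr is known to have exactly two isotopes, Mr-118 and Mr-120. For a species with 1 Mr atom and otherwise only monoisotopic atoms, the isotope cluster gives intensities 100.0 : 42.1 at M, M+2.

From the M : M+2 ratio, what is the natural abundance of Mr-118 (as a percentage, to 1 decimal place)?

Write p for the Mr-118 fraction. I(M+2)/I(M) = [C(1,1)·p^0·(1−p)] / p^1 = 1·(1−p)/p = 42.1/100.0 = 0.4210
(1−p)/p = 0.4210/1 = 0.4210  ⇒  p = 1/(1 + 0.4210) = 0.7037
Mr-118: 70.4%, Mr-120: 29.6%.

70.4%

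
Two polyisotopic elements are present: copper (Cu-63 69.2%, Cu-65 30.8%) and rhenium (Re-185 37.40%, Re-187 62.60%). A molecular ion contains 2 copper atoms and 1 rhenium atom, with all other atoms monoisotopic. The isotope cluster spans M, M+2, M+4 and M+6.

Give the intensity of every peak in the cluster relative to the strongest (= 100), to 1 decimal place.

Copper pattern (n=2): 0.478864 : 0.426272 : 0.094864
Rhenium pattern (n=1): 0.3740 : 0.6260
Convolve the two distributions (both contribute in 2-u steps):
  M: 0.478864×0.3740 = 0.179095
  M+2: 0.478864×0.6260 + 0.426272×0.3740 = 0.459195
  M+4: 0.426272×0.6260 + 0.094864×0.3740 = 0.302325
  M+6: 0.094864×0.6260 = 0.059385
Scale to base peak (0.459195) = 100: 39.0 : 100.0 : 65.8 : 12.9

39.0 : 100.0 : 65.8 : 12.9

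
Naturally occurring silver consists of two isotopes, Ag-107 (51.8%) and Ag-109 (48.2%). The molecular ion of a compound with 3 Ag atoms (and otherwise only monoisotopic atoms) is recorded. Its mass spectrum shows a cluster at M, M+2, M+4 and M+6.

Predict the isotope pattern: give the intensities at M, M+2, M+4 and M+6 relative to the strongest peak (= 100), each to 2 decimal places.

Expanding (0.518 + 0.482)^3:
P(M) = 0.518^3 = 0.138992
P(M+2) = 3 × 0.518^2 × 0.482^1 = 0.387997
P(M+4) = 3 × 0.518^1 × 0.482^2 = 0.361031
P(M+6) = 0.482^3 = 0.111980
The M+2 peak is largest (0.387997); scaling to 100 gives 35.82 : 100.00 : 93.05 : 28.86.

35.82 : 100.00 : 93.05 : 28.86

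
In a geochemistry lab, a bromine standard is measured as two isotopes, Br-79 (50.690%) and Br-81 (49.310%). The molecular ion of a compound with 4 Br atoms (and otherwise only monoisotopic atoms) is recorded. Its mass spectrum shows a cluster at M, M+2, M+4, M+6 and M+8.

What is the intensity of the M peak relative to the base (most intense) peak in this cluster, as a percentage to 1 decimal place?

17.6%

Binomial terms of (0.50690 + 0.49310)^4: M 0.0660, M+2 0.2569, M+4 0.3749, M+6 0.2431, M+8 0.0591 → M+4 is the base peak.
P(M+4) = C(4,2) × 0.50690^2 × 0.49310^2 = 6 × 0.25694761 × 0.24314761 = 0.374857 (base)
P(M) = C(4,0) × 0.50690^4 × 0.49310^0 = 1 × 0.06602207 × 1.0000 = 0.066022
Relative intensity = 0.066022 / 0.374857 × 100 = 17.6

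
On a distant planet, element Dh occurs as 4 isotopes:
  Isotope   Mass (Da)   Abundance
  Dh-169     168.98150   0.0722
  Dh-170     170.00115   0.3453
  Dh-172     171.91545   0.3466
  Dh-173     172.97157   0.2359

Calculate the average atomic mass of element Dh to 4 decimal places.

The abundance-weighted mean is 0.0722 × 168.98150 + 0.3453 × 170.00115 + 0.3466 × 171.91545 + 0.2359 × 172.97157
= 12.200464 + 58.701397 + 59.585895 + 40.803993 = 171.291749 Da

171.2917 Da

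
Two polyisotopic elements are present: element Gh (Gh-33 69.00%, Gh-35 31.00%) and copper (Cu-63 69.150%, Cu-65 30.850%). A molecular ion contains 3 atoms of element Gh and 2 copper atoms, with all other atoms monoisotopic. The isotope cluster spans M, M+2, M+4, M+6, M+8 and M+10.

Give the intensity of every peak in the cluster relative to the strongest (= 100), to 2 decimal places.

Element Gh pattern (n=3): 0.328509 : 0.442773 : 0.198927 : 0.029791
Copper pattern (n=2): 0.47817225 : 0.4266555 : 0.09517225
Convolve the two distributions (both contribute in 2-u steps):
  M: 0.328509×0.47817225 = 0.157084
  M+2: 0.328509×0.4266555 + 0.442773×0.47817225 = 0.351882
  M+4: 0.328509×0.09517225 + 0.442773×0.4266555 + 0.198927×0.47817225 = 0.315298
  M+6: 0.442773×0.09517225 + 0.198927×0.4266555 + 0.029791×0.47817225 = 0.141258
  M+8: 0.198927×0.09517225 + 0.029791×0.4266555 = 0.031643
  M+10: 0.029791×0.09517225 = 0.002835
Scale to base peak (0.351882) = 100: 44.64 : 100.00 : 89.60 : 40.14 : 8.99 : 0.81

44.64 : 100.00 : 89.60 : 40.14 : 8.99 : 0.81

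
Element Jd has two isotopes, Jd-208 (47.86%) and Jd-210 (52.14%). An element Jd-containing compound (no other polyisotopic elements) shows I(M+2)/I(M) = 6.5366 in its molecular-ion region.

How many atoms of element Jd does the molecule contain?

6

The M+2/M ratio from n Jd atoms is n · q/p = n · 0.5214/0.4786.
n = 6.5366 × 0.4786/0.5214 = 6.00 ≈ 6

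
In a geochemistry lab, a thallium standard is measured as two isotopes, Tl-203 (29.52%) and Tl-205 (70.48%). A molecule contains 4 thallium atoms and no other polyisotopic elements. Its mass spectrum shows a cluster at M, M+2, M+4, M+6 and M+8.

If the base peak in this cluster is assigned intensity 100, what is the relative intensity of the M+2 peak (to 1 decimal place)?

(0.2952 + 0.7048)^4 gives M 0.0076, M+2 0.0725, M+4 0.2597, M+6 0.4134, M+8 0.2468; the largest is M+6.
P(M+6) = C(4,3) × 0.2952^1 × 0.7048^3 = 4 × 0.2952 × 0.35010449 = 0.413403 (base)
P(M+2) = C(4,1) × 0.2952^3 × 0.7048^1 = 4 × 0.02572463 × 0.7048 = 0.072523
Relative intensity = 0.072523 / 0.413403 × 100 = 17.5

17.5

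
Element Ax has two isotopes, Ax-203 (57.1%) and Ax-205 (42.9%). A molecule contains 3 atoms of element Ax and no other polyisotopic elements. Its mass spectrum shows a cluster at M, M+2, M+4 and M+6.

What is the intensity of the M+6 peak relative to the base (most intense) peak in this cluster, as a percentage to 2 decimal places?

18.82%

Term probabilities: M 0.1862, M+2 0.4196, M+4 0.3153, M+6 0.0790. Base peak = M+2.
P(M+2) = C(3,1) × 0.571^2 × 0.429^1 = 3 × 0.326041 × 0.4290 = 0.419615 (base)
P(M+6) = C(3,3) × 0.571^0 × 0.429^3 = 1 × 1.0000 × 0.07895359 = 0.078954
Relative intensity = 0.078954 / 0.419615 × 100 = 18.82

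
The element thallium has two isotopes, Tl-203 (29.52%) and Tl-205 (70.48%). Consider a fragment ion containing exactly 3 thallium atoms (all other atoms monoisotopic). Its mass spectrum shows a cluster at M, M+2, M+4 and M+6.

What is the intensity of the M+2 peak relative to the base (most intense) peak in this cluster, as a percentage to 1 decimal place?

41.9%

Binomial terms of (0.2952 + 0.7048)^3: M 0.0257, M+2 0.1843, M+4 0.4399, M+6 0.3501 → M+4 is the base peak.
P(M+4) = C(3,2) × 0.2952^1 × 0.7048^2 = 3 × 0.2952 × 0.49674304 = 0.439916 (base)
P(M+2) = C(3,1) × 0.2952^2 × 0.7048^1 = 3 × 0.08714304 × 0.7048 = 0.184255
Relative intensity = 0.184255 / 0.439916 × 100 = 41.9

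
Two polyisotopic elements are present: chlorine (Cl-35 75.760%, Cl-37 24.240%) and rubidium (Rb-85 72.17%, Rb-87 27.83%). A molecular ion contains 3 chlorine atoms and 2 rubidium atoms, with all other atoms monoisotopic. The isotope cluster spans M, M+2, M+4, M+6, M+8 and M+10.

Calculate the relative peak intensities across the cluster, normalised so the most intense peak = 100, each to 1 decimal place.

Chlorine pattern (n=3): 0.4348304 : 0.41738208 : 0.13354464 : 0.01424288
Rubidium pattern (n=2): 0.52085089 : 0.40169822 : 0.07745089
Convolve the two distributions (both contribute in 2-u steps):
  M: 0.4348304×0.52085089 = 0.226482
  M+2: 0.4348304×0.40169822 + 0.41738208×0.52085089 = 0.392064
  M+4: 0.4348304×0.07745089 + 0.41738208×0.40169822 + 0.13354464×0.52085089 = 0.270896
  M+6: 0.41738208×0.07745089 + 0.13354464×0.40169822 + 0.01424288×0.52085089 = 0.093390
  M+8: 0.13354464×0.07745089 + 0.01424288×0.40169822 = 0.016064
  M+10: 0.01424288×0.07745089 = 0.001103
Scale to base peak (0.392064) = 100: 57.8 : 100.0 : 69.1 : 23.8 : 4.1 : 0.3

57.8 : 100.0 : 69.1 : 23.8 : 4.1 : 0.3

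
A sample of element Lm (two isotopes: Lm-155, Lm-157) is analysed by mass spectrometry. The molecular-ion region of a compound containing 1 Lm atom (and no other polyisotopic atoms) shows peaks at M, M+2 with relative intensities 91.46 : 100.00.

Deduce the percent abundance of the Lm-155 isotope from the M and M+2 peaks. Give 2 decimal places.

47.77%

If p is the fraction of Lm that is Lm-155, then I(M+2)/I(M) = [C(1,1)·p^0·(1−p)] / p^1 = 1·(1−p)/p = 100.00/91.46 = 1.0934
(1−p)/p = 1.0934/1 = 1.0934  ⇒  p = 1/(1 + 1.0934) = 0.4777
Lm-155: 47.77%, Lm-157: 52.23%.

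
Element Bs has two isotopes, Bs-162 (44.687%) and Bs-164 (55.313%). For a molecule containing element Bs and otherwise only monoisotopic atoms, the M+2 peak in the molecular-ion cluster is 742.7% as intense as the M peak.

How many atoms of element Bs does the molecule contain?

The M+2/M ratio from n Bs atoms is n · q/p = n · 0.55313/0.44687.
n = 7.427 × 0.44687/0.55313 = 6.00 ≈ 6

6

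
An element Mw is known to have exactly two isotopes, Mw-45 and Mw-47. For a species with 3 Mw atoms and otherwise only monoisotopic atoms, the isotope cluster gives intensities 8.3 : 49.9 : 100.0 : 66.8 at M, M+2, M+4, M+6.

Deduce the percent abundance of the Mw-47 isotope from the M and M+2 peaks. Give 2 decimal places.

66.71%

Let p = fractional abundance of Mw-45. I(M+2)/I(M) = [C(3,1)·p^2·(1−p)] / p^3 = 3·(1−p)/p = 49.9/8.3 = 6.0120
(1−p)/p = 6.0120/3 = 2.0040  ⇒  p = 1/(1 + 2.0040) = 0.3329
Mw-45: 33.29%, Mw-47: 66.71%.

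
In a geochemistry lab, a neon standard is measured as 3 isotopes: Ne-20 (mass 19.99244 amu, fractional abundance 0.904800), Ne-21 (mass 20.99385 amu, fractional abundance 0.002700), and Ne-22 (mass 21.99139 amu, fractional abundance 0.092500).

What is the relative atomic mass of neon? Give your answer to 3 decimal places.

20.180 amu

Average mass = Σ (abundance × isotope mass) = 0.904800 × 19.99244 + 0.002700 × 20.99385 + 0.092500 × 21.99139
= 18.089160 + 0.056683 + 2.034204 = 20.180047 amu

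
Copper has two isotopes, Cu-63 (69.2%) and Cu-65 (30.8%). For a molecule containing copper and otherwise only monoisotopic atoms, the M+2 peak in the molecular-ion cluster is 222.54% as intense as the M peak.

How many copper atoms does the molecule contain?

5

With n Cu atoms, P(M+2)/P(M) = C(n,1)·p^(n−1)q / p^n = n·q/p = n · 0.308/0.692.
n = 2.2254 × 0.692/0.308 = 5.00 ≈ 5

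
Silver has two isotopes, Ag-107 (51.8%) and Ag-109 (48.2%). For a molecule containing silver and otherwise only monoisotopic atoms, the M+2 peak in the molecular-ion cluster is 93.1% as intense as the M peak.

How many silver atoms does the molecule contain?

The M+2/M ratio from n Ag atoms is n · q/p = n · 0.482/0.518.
n = 0.931 × 0.518/0.482 = 1.00 ≈ 1

1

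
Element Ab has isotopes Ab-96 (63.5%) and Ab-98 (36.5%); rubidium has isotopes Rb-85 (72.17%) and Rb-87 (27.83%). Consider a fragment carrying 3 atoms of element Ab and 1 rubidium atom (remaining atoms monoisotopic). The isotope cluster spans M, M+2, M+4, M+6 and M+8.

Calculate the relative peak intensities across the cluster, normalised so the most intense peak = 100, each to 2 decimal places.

47.39 : 100.00 : 78.49 : 27.12 : 3.47

Element Ab pattern (n=3): 0.25604788 : 0.44153138 : 0.25379362 : 0.04862712
Rubidium pattern (n=1): 0.7217 : 0.2783
Convolve the two distributions (both contribute in 2-u steps):
  M: 0.25604788×0.7217 = 0.184790
  M+2: 0.25604788×0.2783 + 0.44153138×0.7217 = 0.389911
  M+4: 0.44153138×0.2783 + 0.25379362×0.7217 = 0.306041
  M+6: 0.25379362×0.2783 + 0.04862712×0.7217 = 0.105725
  M+8: 0.04862712×0.2783 = 0.013533
Scale to base peak (0.389911) = 100: 47.39 : 100.00 : 78.49 : 27.12 : 3.47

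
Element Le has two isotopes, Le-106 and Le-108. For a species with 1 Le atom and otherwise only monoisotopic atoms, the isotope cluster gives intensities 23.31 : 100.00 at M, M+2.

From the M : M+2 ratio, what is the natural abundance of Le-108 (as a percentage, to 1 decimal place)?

Write p for the Le-106 fraction. I(M+2)/I(M) = [C(1,1)·p^0·(1−p)] / p^1 = 1·(1−p)/p = 100.00/23.31 = 4.2900
(1−p)/p = 4.2900/1 = 4.2900  ⇒  p = 1/(1 + 4.2900) = 0.1890
Le-106: 18.9%, Le-108: 81.1%.

81.1%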